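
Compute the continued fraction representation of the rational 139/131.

[1; 16, 2, 1, 2]

Run the Euclidean algorithm on 139 and 131; the successive quotients are the partial quotients a_0, a_1, ... (each step inverts the fractional part left over by the previous one):
  139 = 1*131 + 8, so a_0 = 1.
  131 = 16*8 + 3, so a_1 = 16.
  8 = 2*3 + 2, so a_2 = 2.
  3 = 1*2 + 1, so a_3 = 1.
  2 = 2*1 + 0, so a_4 = 2.
The remainder reaches 0 after 5 divisions, so the expansion has 5 partial quotients, read off in order.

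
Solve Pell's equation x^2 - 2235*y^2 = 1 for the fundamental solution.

(x, y) = (626546, 13253)

First expand sqrt(2235) as a continued fraction. With x_i = (sqrt(2235) + m_i)/d_i and (m_0, d_0) = (0, 1): a_0 = floor(sqrt(2235)) = 47, since 47^2 = 2209 <= 2235 < 2304 = 48^2.
Iterate m_{i+1} = d_i*a_i - m_i, d_{i+1} = (2235 - m_{i+1}^2)/d_i, a_{i+1} = floor((a_0 + m_{i+1})/d_{i+1}):
  m_1 = 1*47 - 0 = 47, d_1 = (2235 - 47^2)/1 = 26/1 = 26, a_1 = floor((47 + 47)/26) = 3.
  m_2 = 26*3 - 47 = 31, d_2 = (2235 - 31^2)/26 = 1274/26 = 49, a_2 = floor((47 + 31)/49) = 1.
  m_3 = 49*1 - 31 = 18, d_3 = (2235 - 18^2)/49 = 1911/49 = 39, a_3 = floor((47 + 18)/39) = 1.
  m_4 = 39*1 - 18 = 21, d_4 = (2235 - 21^2)/39 = 1794/39 = 46, a_4 = floor((47 + 21)/46) = 1.
  m_5 = 46*1 - 21 = 25, d_5 = (2235 - 25^2)/46 = 1610/46 = 35, a_5 = floor((47 + 25)/35) = 2.
  m_6 = 35*2 - 25 = 45, d_6 = (2235 - 45^2)/35 = 210/35 = 6, a_6 = floor((47 + 45)/6) = 15.
  m_7 = 6*15 - 45 = 45, d_7 = (2235 - 45^2)/6 = 210/6 = 35, a_7 = floor((47 + 45)/35) = 2.
  m_8 = 35*2 - 45 = 25, d_8 = (2235 - 25^2)/35 = 1610/35 = 46, a_8 = floor((47 + 25)/46) = 1.
  m_9 = 46*1 - 25 = 21, d_9 = (2235 - 21^2)/46 = 1794/46 = 39, a_9 = floor((47 + 21)/39) = 1.
  m_10 = 39*1 - 21 = 18, d_10 = (2235 - 18^2)/39 = 1911/39 = 49, a_10 = floor((47 + 18)/49) = 1.
  m_11 = 49*1 - 18 = 31, d_11 = (2235 - 31^2)/49 = 1274/49 = 26, a_11 = floor((47 + 31)/26) = 3.
  m_12 = 26*3 - 31 = 47, d_12 = (2235 - 47^2)/26 = 26/26 = 1, a_12 = floor((47 + 47)/1) = 94.
  m_13 = 1*94 - 47 = 47, d_13 = (2235 - 47^2)/1 = 26/1 = 26: (m_13, d_13) = (m_1, d_1) = (47, 26), so from here the quotients repeat a_1, ..., a_12; the period length is 12.
So sqrt(2235) = [47; (3, 1, 1, 1, 2, 15, 2, 1, 1, 1, 3, 94)] with period length k = 12.
k is even, so the fundamental solution of x^2 - 2235y^2 = 1 is (p_{k-1}, q_{k-1}) = (p_11, q_11); compute convergents through index 11.
Convergents (p_i = a_i*p_{i-1} + p_{i-2}, q_i = a_i*q_{i-1} + q_{i-2} with p_{-2}=0, p_{-1}=1, q_{-2}=1, q_{-1}=0):
  i=0: a_0=47, p_0 = 47*1 + 0 = 47, q_0 = 47*0 + 1 = 1.
  i=1: a_1=3, p_1 = 3*47 + 1 = 142, q_1 = 3*1 + 0 = 3.
  i=2: a_2=1, p_2 = 1*142 + 47 = 189, q_2 = 1*3 + 1 = 4.
  i=3: a_3=1, p_3 = 1*189 + 142 = 331, q_3 = 1*4 + 3 = 7.
  i=4: a_4=1, p_4 = 1*331 + 189 = 520, q_4 = 1*7 + 4 = 11.
  i=5: a_5=2, p_5 = 2*520 + 331 = 1371, q_5 = 2*11 + 7 = 29.
  i=6: a_6=15, p_6 = 15*1371 + 520 = 21085, q_6 = 15*29 + 11 = 446.
  i=7: a_7=2, p_7 = 2*21085 + 1371 = 43541, q_7 = 2*446 + 29 = 921.
  i=8: a_8=1, p_8 = 1*43541 + 21085 = 64626, q_8 = 1*921 + 446 = 1367.
  i=9: a_9=1, p_9 = 1*64626 + 43541 = 108167, q_9 = 1*1367 + 921 = 2288.
  i=10: a_10=1, p_10 = 1*108167 + 64626 = 172793, q_10 = 1*2288 + 1367 = 3655.
  i=11: a_11=3, p_11 = 3*172793 + 108167 = 626546, q_11 = 3*3655 + 2288 = 13253.
Check: 626546^2 - 2235*13253^2 = 392559890116 - 392559890115 = 1, so (x, y) = (626546, 13253) solves the equation, and by the theorem it is the least positive solution.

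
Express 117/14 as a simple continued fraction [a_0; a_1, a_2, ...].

[8; 2, 1, 4]

Run the Euclidean algorithm on 117 and 14; the successive quotients are the partial quotients a_0, a_1, ... (each step inverts the fractional part left over by the previous one):
  117 = 8*14 + 5, so a_0 = 8.
  14 = 2*5 + 4, so a_1 = 2.
  5 = 1*4 + 1, so a_2 = 1.
  4 = 4*1 + 0, so a_3 = 4.
The remainder reaches 0 after 4 divisions, so the expansion has 4 partial quotients, read off in order.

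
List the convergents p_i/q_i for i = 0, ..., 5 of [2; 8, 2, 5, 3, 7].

2/1, 17/8, 36/17, 197/93, 627/296, 4586/2165

Using the convergent recurrence p_i = a_i*p_{i-1} + p_{i-2}, q_i = a_i*q_{i-1} + q_{i-2} with p_{-2}=0, p_{-1}=1, q_{-2}=1, q_{-1}=0:
  i=0: a_0=2, p_0 = 2*1 + 0 = 2, q_0 = 2*0 + 1 = 1.
  i=1: a_1=8, p_1 = 8*2 + 1 = 17, q_1 = 8*1 + 0 = 8.
  i=2: a_2=2, p_2 = 2*17 + 2 = 36, q_2 = 2*8 + 1 = 17.
  i=3: a_3=5, p_3 = 5*36 + 17 = 197, q_3 = 5*17 + 8 = 93.
  i=4: a_4=3, p_4 = 3*197 + 36 = 627, q_4 = 3*93 + 17 = 296.
  i=5: a_5=7, p_5 = 7*627 + 197 = 4586, q_5 = 7*296 + 93 = 2165.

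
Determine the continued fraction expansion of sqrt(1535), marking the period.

[39; (5, 1, 1, 2, 2, 7, 2, 2, 1, 1, 5, 78)]

Write x_i = (sqrt(1535) + m_i)/d_i with (m_0, d_0) = (0, 1). a_0 = floor(sqrt(1535)) = 39, since 39^2 = 1521 <= 1535 < 1600 = 40^2.
Iterate m_{i+1} = d_i*a_i - m_i, d_{i+1} = (1535 - m_{i+1}^2)/d_i, a_{i+1} = floor((a_0 + m_{i+1})/d_{i+1}):
  m_1 = 1*39 - 0 = 39, d_1 = (1535 - 39^2)/1 = 14/1 = 14, a_1 = floor((39 + 39)/14) = 5.
  m_2 = 14*5 - 39 = 31, d_2 = (1535 - 31^2)/14 = 574/14 = 41, a_2 = floor((39 + 31)/41) = 1.
  m_3 = 41*1 - 31 = 10, d_3 = (1535 - 10^2)/41 = 1435/41 = 35, a_3 = floor((39 + 10)/35) = 1.
  m_4 = 35*1 - 10 = 25, d_4 = (1535 - 25^2)/35 = 910/35 = 26, a_4 = floor((39 + 25)/26) = 2.
  m_5 = 26*2 - 25 = 27, d_5 = (1535 - 27^2)/26 = 806/26 = 31, a_5 = floor((39 + 27)/31) = 2.
  m_6 = 31*2 - 27 = 35, d_6 = (1535 - 35^2)/31 = 310/31 = 10, a_6 = floor((39 + 35)/10) = 7.
  m_7 = 10*7 - 35 = 35, d_7 = (1535 - 35^2)/10 = 310/10 = 31, a_7 = floor((39 + 35)/31) = 2.
  m_8 = 31*2 - 35 = 27, d_8 = (1535 - 27^2)/31 = 806/31 = 26, a_8 = floor((39 + 27)/26) = 2.
  m_9 = 26*2 - 27 = 25, d_9 = (1535 - 25^2)/26 = 910/26 = 35, a_9 = floor((39 + 25)/35) = 1.
  m_10 = 35*1 - 25 = 10, d_10 = (1535 - 10^2)/35 = 1435/35 = 41, a_10 = floor((39 + 10)/41) = 1.
  m_11 = 41*1 - 10 = 31, d_11 = (1535 - 31^2)/41 = 574/41 = 14, a_11 = floor((39 + 31)/14) = 5.
  m_12 = 14*5 - 31 = 39, d_12 = (1535 - 39^2)/14 = 14/14 = 1, a_12 = floor((39 + 39)/1) = 78.
  m_13 = 1*78 - 39 = 39, d_13 = (1535 - 39^2)/1 = 14/1 = 14: (m_13, d_13) = (m_1, d_1) = (39, 14), so from here the quotients repeat a_1, ..., a_12; the period length is 12.
Hence the expansion of sqrt(1535) is a_0 = 39 followed by the repeating block 5, 1, 1, 2, 2, 7, 2, 2, 1, 1, 5, 78 (period 12).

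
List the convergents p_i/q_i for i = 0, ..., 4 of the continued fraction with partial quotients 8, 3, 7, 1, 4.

8/1, 25/3, 183/22, 208/25, 1015/122

Using the convergent recurrence p_i = a_i*p_{i-1} + p_{i-2}, q_i = a_i*q_{i-1} + q_{i-2} with p_{-2}=0, p_{-1}=1, q_{-2}=1, q_{-1}=0:
  i=0: a_0=8, p_0 = 8*1 + 0 = 8, q_0 = 8*0 + 1 = 1.
  i=1: a_1=3, p_1 = 3*8 + 1 = 25, q_1 = 3*1 + 0 = 3.
  i=2: a_2=7, p_2 = 7*25 + 8 = 183, q_2 = 7*3 + 1 = 22.
  i=3: a_3=1, p_3 = 1*183 + 25 = 208, q_3 = 1*22 + 3 = 25.
  i=4: a_4=4, p_4 = 4*208 + 183 = 1015, q_4 = 4*25 + 22 = 122.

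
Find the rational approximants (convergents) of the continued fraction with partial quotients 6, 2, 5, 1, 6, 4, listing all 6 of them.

Using the convergent recurrence p_i = a_i*p_{i-1} + p_{i-2}, q_i = a_i*q_{i-1} + q_{i-2} with p_{-2}=0, p_{-1}=1, q_{-2}=1, q_{-1}=0:
  i=0: a_0=6, p_0 = 6*1 + 0 = 6, q_0 = 6*0 + 1 = 1.
  i=1: a_1=2, p_1 = 2*6 + 1 = 13, q_1 = 2*1 + 0 = 2.
  i=2: a_2=5, p_2 = 5*13 + 6 = 71, q_2 = 5*2 + 1 = 11.
  i=3: a_3=1, p_3 = 1*71 + 13 = 84, q_3 = 1*11 + 2 = 13.
  i=4: a_4=6, p_4 = 6*84 + 71 = 575, q_4 = 6*13 + 11 = 89.
  i=5: a_5=4, p_5 = 4*575 + 84 = 2384, q_5 = 4*89 + 13 = 369.

6/1, 13/2, 71/11, 84/13, 575/89, 2384/369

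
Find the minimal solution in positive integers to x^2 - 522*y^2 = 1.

First expand sqrt(522) as a continued fraction. With x_i = (sqrt(522) + m_i)/d_i and (m_0, d_0) = (0, 1): a_0 = floor(sqrt(522)) = 22, since 22^2 = 484 <= 522 < 529 = 23^2.
Iterate m_{i+1} = d_i*a_i - m_i, d_{i+1} = (522 - m_{i+1}^2)/d_i, a_{i+1} = floor((a_0 + m_{i+1})/d_{i+1}):
  m_1 = 1*22 - 0 = 22, d_1 = (522 - 22^2)/1 = 38/1 = 38, a_1 = floor((22 + 22)/38) = 1.
  m_2 = 38*1 - 22 = 16, d_2 = (522 - 16^2)/38 = 266/38 = 7, a_2 = floor((22 + 16)/7) = 5.
  m_3 = 7*5 - 16 = 19, d_3 = (522 - 19^2)/7 = 161/7 = 23, a_3 = floor((22 + 19)/23) = 1.
  m_4 = 23*1 - 19 = 4, d_4 = (522 - 4^2)/23 = 506/23 = 22, a_4 = floor((22 + 4)/22) = 1.
  m_5 = 22*1 - 4 = 18, d_5 = (522 - 18^2)/22 = 198/22 = 9, a_5 = floor((22 + 18)/9) = 4.
  m_6 = 9*4 - 18 = 18, d_6 = (522 - 18^2)/9 = 198/9 = 22, a_6 = floor((22 + 18)/22) = 1.
  m_7 = 22*1 - 18 = 4, d_7 = (522 - 4^2)/22 = 506/22 = 23, a_7 = floor((22 + 4)/23) = 1.
  m_8 = 23*1 - 4 = 19, d_8 = (522 - 19^2)/23 = 161/23 = 7, a_8 = floor((22 + 19)/7) = 5.
  m_9 = 7*5 - 19 = 16, d_9 = (522 - 16^2)/7 = 266/7 = 38, a_9 = floor((22 + 16)/38) = 1.
  m_10 = 38*1 - 16 = 22, d_10 = (522 - 22^2)/38 = 38/38 = 1, a_10 = floor((22 + 22)/1) = 44.
  m_11 = 1*44 - 22 = 22, d_11 = (522 - 22^2)/1 = 38/1 = 38: (m_11, d_11) = (m_1, d_1) = (22, 38), so from here the quotients repeat a_1, ..., a_10; the period length is 10.
So sqrt(522) = [22; (1, 5, 1, 1, 4, 1, 1, 5, 1, 44)] with period length k = 10.
k is even, so the fundamental solution of x^2 - 522y^2 = 1 is (p_{k-1}, q_{k-1}) = (p_9, q_9); compute convergents through index 9.
Convergents (p_i = a_i*p_{i-1} + p_{i-2}, q_i = a_i*q_{i-1} + q_{i-2} with p_{-2}=0, p_{-1}=1, q_{-2}=1, q_{-1}=0):
  i=0: a_0=22, p_0 = 22*1 + 0 = 22, q_0 = 22*0 + 1 = 1.
  i=1: a_1=1, p_1 = 1*22 + 1 = 23, q_1 = 1*1 + 0 = 1.
  i=2: a_2=5, p_2 = 5*23 + 22 = 137, q_2 = 5*1 + 1 = 6.
  i=3: a_3=1, p_3 = 1*137 + 23 = 160, q_3 = 1*6 + 1 = 7.
  i=4: a_4=1, p_4 = 1*160 + 137 = 297, q_4 = 1*7 + 6 = 13.
  i=5: a_5=4, p_5 = 4*297 + 160 = 1348, q_5 = 4*13 + 7 = 59.
  i=6: a_6=1, p_6 = 1*1348 + 297 = 1645, q_6 = 1*59 + 13 = 72.
  i=7: a_7=1, p_7 = 1*1645 + 1348 = 2993, q_7 = 1*72 + 59 = 131.
  i=8: a_8=5, p_8 = 5*2993 + 1645 = 16610, q_8 = 5*131 + 72 = 727.
  i=9: a_9=1, p_9 = 1*16610 + 2993 = 19603, q_9 = 1*727 + 131 = 858.
Check: 19603^2 - 522*858^2 = 384277609 - 384277608 = 1, so (x, y) = (19603, 858) solves the equation, and by the theorem it is the least positive solution.

(x, y) = (19603, 858)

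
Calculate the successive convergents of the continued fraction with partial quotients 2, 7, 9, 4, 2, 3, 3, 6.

2/1, 15/7, 137/64, 563/263, 1263/590, 4352/2033, 14319/6689, 90266/42167

Using the convergent recurrence p_i = a_i*p_{i-1} + p_{i-2}, q_i = a_i*q_{i-1} + q_{i-2} with p_{-2}=0, p_{-1}=1, q_{-2}=1, q_{-1}=0:
  i=0: a_0=2, p_0 = 2*1 + 0 = 2, q_0 = 2*0 + 1 = 1.
  i=1: a_1=7, p_1 = 7*2 + 1 = 15, q_1 = 7*1 + 0 = 7.
  i=2: a_2=9, p_2 = 9*15 + 2 = 137, q_2 = 9*7 + 1 = 64.
  i=3: a_3=4, p_3 = 4*137 + 15 = 563, q_3 = 4*64 + 7 = 263.
  i=4: a_4=2, p_4 = 2*563 + 137 = 1263, q_4 = 2*263 + 64 = 590.
  i=5: a_5=3, p_5 = 3*1263 + 563 = 4352, q_5 = 3*590 + 263 = 2033.
  i=6: a_6=3, p_6 = 3*4352 + 1263 = 14319, q_6 = 3*2033 + 590 = 6689.
  i=7: a_7=6, p_7 = 6*14319 + 4352 = 90266, q_7 = 6*6689 + 2033 = 42167.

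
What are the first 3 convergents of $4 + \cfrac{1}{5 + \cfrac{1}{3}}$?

Using the convergent recurrence p_i = a_i*p_{i-1} + p_{i-2}, q_i = a_i*q_{i-1} + q_{i-2} with p_{-2}=0, p_{-1}=1, q_{-2}=1, q_{-1}=0:
  i=0: a_0=4, p_0 = 4*1 + 0 = 4, q_0 = 4*0 + 1 = 1.
  i=1: a_1=5, p_1 = 5*4 + 1 = 21, q_1 = 5*1 + 0 = 5.
  i=2: a_2=3, p_2 = 3*21 + 4 = 67, q_2 = 3*5 + 1 = 16.

4/1, 21/5, 67/16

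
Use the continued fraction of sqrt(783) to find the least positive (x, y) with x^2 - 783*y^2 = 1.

(x, y) = (28, 1)

First expand sqrt(783) as a continued fraction. With x_i = (sqrt(783) + m_i)/d_i and (m_0, d_0) = (0, 1): a_0 = floor(sqrt(783)) = 27, since 27^2 = 729 <= 783 < 784 = 28^2.
Iterate m_{i+1} = d_i*a_i - m_i, d_{i+1} = (783 - m_{i+1}^2)/d_i, a_{i+1} = floor((a_0 + m_{i+1})/d_{i+1}):
  m_1 = 1*27 - 0 = 27, d_1 = (783 - 27^2)/1 = 54/1 = 54, a_1 = floor((27 + 27)/54) = 1.
  m_2 = 54*1 - 27 = 27, d_2 = (783 - 27^2)/54 = 54/54 = 1, a_2 = floor((27 + 27)/1) = 54.
  m_3 = 1*54 - 27 = 27, d_3 = (783 - 27^2)/1 = 54/1 = 54: (m_3, d_3) = (m_1, d_1) = (27, 54), so from here the quotients repeat a_1, a_2; the period length is 2.
So sqrt(783) = [27; (1, 54)] with period length k = 2.
k is even, so the fundamental solution of x^2 - 783y^2 = 1 is (p_{k-1}, q_{k-1}) = (p_1, q_1); compute convergents through index 1.
Convergents (p_i = a_i*p_{i-1} + p_{i-2}, q_i = a_i*q_{i-1} + q_{i-2} with p_{-2}=0, p_{-1}=1, q_{-2}=1, q_{-1}=0):
  i=0: a_0=27, p_0 = 27*1 + 0 = 27, q_0 = 27*0 + 1 = 1.
  i=1: a_1=1, p_1 = 1*27 + 1 = 28, q_1 = 1*1 + 0 = 1.
Check: 28^2 - 783*1^2 = 784 - 783 = 1, so (x, y) = (28, 1) solves the equation, and by the theorem it is the least positive solution.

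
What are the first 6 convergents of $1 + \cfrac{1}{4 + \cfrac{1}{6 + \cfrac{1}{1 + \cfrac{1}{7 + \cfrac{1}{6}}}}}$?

1/1, 5/4, 31/25, 36/29, 283/228, 1734/1397

Using the convergent recurrence p_i = a_i*p_{i-1} + p_{i-2}, q_i = a_i*q_{i-1} + q_{i-2} with p_{-2}=0, p_{-1}=1, q_{-2}=1, q_{-1}=0:
  i=0: a_0=1, p_0 = 1*1 + 0 = 1, q_0 = 1*0 + 1 = 1.
  i=1: a_1=4, p_1 = 4*1 + 1 = 5, q_1 = 4*1 + 0 = 4.
  i=2: a_2=6, p_2 = 6*5 + 1 = 31, q_2 = 6*4 + 1 = 25.
  i=3: a_3=1, p_3 = 1*31 + 5 = 36, q_3 = 1*25 + 4 = 29.
  i=4: a_4=7, p_4 = 7*36 + 31 = 283, q_4 = 7*29 + 25 = 228.
  i=5: a_5=6, p_5 = 6*283 + 36 = 1734, q_5 = 6*228 + 29 = 1397.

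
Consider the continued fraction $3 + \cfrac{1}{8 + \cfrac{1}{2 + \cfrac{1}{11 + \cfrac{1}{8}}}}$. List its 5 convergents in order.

Using the convergent recurrence p_i = a_i*p_{i-1} + p_{i-2}, q_i = a_i*q_{i-1} + q_{i-2} with p_{-2}=0, p_{-1}=1, q_{-2}=1, q_{-1}=0:
  i=0: a_0=3, p_0 = 3*1 + 0 = 3, q_0 = 3*0 + 1 = 1.
  i=1: a_1=8, p_1 = 8*3 + 1 = 25, q_1 = 8*1 + 0 = 8.
  i=2: a_2=2, p_2 = 2*25 + 3 = 53, q_2 = 2*8 + 1 = 17.
  i=3: a_3=11, p_3 = 11*53 + 25 = 608, q_3 = 11*17 + 8 = 195.
  i=4: a_4=8, p_4 = 8*608 + 53 = 4917, q_4 = 8*195 + 17 = 1577.

3/1, 25/8, 53/17, 608/195, 4917/1577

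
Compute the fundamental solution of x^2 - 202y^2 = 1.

First expand sqrt(202) as a continued fraction. With x_i = (sqrt(202) + m_i)/d_i and (m_0, d_0) = (0, 1): a_0 = floor(sqrt(202)) = 14, since 14^2 = 196 <= 202 < 225 = 15^2.
Iterate m_{i+1} = d_i*a_i - m_i, d_{i+1} = (202 - m_{i+1}^2)/d_i, a_{i+1} = floor((a_0 + m_{i+1})/d_{i+1}):
  m_1 = 1*14 - 0 = 14, d_1 = (202 - 14^2)/1 = 6/1 = 6, a_1 = floor((14 + 14)/6) = 4.
  m_2 = 6*4 - 14 = 10, d_2 = (202 - 10^2)/6 = 102/6 = 17, a_2 = floor((14 + 10)/17) = 1.
  m_3 = 17*1 - 10 = 7, d_3 = (202 - 7^2)/17 = 153/17 = 9, a_3 = floor((14 + 7)/9) = 2.
  m_4 = 9*2 - 7 = 11, d_4 = (202 - 11^2)/9 = 81/9 = 9, a_4 = floor((14 + 11)/9) = 2.
  m_5 = 9*2 - 11 = 7, d_5 = (202 - 7^2)/9 = 153/9 = 17, a_5 = floor((14 + 7)/17) = 1.
  m_6 = 17*1 - 7 = 10, d_6 = (202 - 10^2)/17 = 102/17 = 6, a_6 = floor((14 + 10)/6) = 4.
  m_7 = 6*4 - 10 = 14, d_7 = (202 - 14^2)/6 = 6/6 = 1, a_7 = floor((14 + 14)/1) = 28.
  m_8 = 1*28 - 14 = 14, d_8 = (202 - 14^2)/1 = 6/1 = 6: (m_8, d_8) = (m_1, d_1) = (14, 6), so from here the quotients repeat a_1, ..., a_7; the period length is 7.
So sqrt(202) = [14; (4, 1, 2, 2, 1, 4, 28)] with period length k = 7.
k is odd, so (p_{k-1}, q_{k-1}) only solves x^2 - 202y^2 = -1 and the fundamental solution of x^2 - 202y^2 = 1 is (p_{2k-1}, q_{2k-1}) = (p_13, q_13); compute convergents through index 13, running through the period twice.
Convergents (p_i = a_i*p_{i-1} + p_{i-2}, q_i = a_i*q_{i-1} + q_{i-2} with p_{-2}=0, p_{-1}=1, q_{-2}=1, q_{-1}=0):
  i=0: a_0=14, p_0 = 14*1 + 0 = 14, q_0 = 14*0 + 1 = 1.
  i=1: a_1=4, p_1 = 4*14 + 1 = 57, q_1 = 4*1 + 0 = 4.
  i=2: a_2=1, p_2 = 1*57 + 14 = 71, q_2 = 1*4 + 1 = 5.
  i=3: a_3=2, p_3 = 2*71 + 57 = 199, q_3 = 2*5 + 4 = 14.
  i=4: a_4=2, p_4 = 2*199 + 71 = 469, q_4 = 2*14 + 5 = 33.
  i=5: a_5=1, p_5 = 1*469 + 199 = 668, q_5 = 1*33 + 14 = 47.
  i=6: a_6=4, p_6 = 4*668 + 469 = 3141, q_6 = 4*47 + 33 = 221.
  i=7: a_7=28, p_7 = 28*3141 + 668 = 88616, q_7 = 28*221 + 47 = 6235.
  i=8: a_8=4, p_8 = 4*88616 + 3141 = 357605, q_8 = 4*6235 + 221 = 25161.
  i=9: a_9=1, p_9 = 1*357605 + 88616 = 446221, q_9 = 1*25161 + 6235 = 31396.
  i=10: a_10=2, p_10 = 2*446221 + 357605 = 1250047, q_10 = 2*31396 + 25161 = 87953.
  i=11: a_11=2, p_11 = 2*1250047 + 446221 = 2946315, q_11 = 2*87953 + 31396 = 207302.
  i=12: a_12=1, p_12 = 1*2946315 + 1250047 = 4196362, q_12 = 1*207302 + 87953 = 295255.
  i=13: a_13=4, p_13 = 4*4196362 + 2946315 = 19731763, q_13 = 4*295255 + 207302 = 1388322.
Indeed p_6^2 - 202*q_6^2 = 9865881 - 9865882 = -1, not +1.
Check: 19731763^2 - 202*1388322^2 = 389342471088169 - 389342471088168 = 1, so (x, y) = (19731763, 1388322) solves the equation, and by the theorem it is the least positive solution.

(x, y) = (19731763, 1388322)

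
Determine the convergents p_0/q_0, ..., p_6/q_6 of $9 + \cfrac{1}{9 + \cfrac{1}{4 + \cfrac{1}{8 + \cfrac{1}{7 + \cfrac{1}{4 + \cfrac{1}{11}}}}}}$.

9/1, 82/9, 337/37, 2778/305, 19783/2172, 81910/8993, 920793/101095

Using the convergent recurrence p_i = a_i*p_{i-1} + p_{i-2}, q_i = a_i*q_{i-1} + q_{i-2} with p_{-2}=0, p_{-1}=1, q_{-2}=1, q_{-1}=0:
  i=0: a_0=9, p_0 = 9*1 + 0 = 9, q_0 = 9*0 + 1 = 1.
  i=1: a_1=9, p_1 = 9*9 + 1 = 82, q_1 = 9*1 + 0 = 9.
  i=2: a_2=4, p_2 = 4*82 + 9 = 337, q_2 = 4*9 + 1 = 37.
  i=3: a_3=8, p_3 = 8*337 + 82 = 2778, q_3 = 8*37 + 9 = 305.
  i=4: a_4=7, p_4 = 7*2778 + 337 = 19783, q_4 = 7*305 + 37 = 2172.
  i=5: a_5=4, p_5 = 4*19783 + 2778 = 81910, q_5 = 4*2172 + 305 = 8993.
  i=6: a_6=11, p_6 = 11*81910 + 19783 = 920793, q_6 = 11*8993 + 2172 = 101095.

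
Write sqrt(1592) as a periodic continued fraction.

[39; (1, 8, 1, 78)]

Write x_i = (sqrt(1592) + m_i)/d_i with (m_0, d_0) = (0, 1). a_0 = floor(sqrt(1592)) = 39, since 39^2 = 1521 <= 1592 < 1600 = 40^2.
Iterate m_{i+1} = d_i*a_i - m_i, d_{i+1} = (1592 - m_{i+1}^2)/d_i, a_{i+1} = floor((a_0 + m_{i+1})/d_{i+1}):
  m_1 = 1*39 - 0 = 39, d_1 = (1592 - 39^2)/1 = 71/1 = 71, a_1 = floor((39 + 39)/71) = 1.
  m_2 = 71*1 - 39 = 32, d_2 = (1592 - 32^2)/71 = 568/71 = 8, a_2 = floor((39 + 32)/8) = 8.
  m_3 = 8*8 - 32 = 32, d_3 = (1592 - 32^2)/8 = 568/8 = 71, a_3 = floor((39 + 32)/71) = 1.
  m_4 = 71*1 - 32 = 39, d_4 = (1592 - 39^2)/71 = 71/71 = 1, a_4 = floor((39 + 39)/1) = 78.
  m_5 = 1*78 - 39 = 39, d_5 = (1592 - 39^2)/1 = 71/1 = 71: (m_5, d_5) = (m_1, d_1) = (39, 71), so from here the quotients repeat a_1, ..., a_4; the period length is 4.
Hence the expansion of sqrt(1592) is a_0 = 39 followed by the repeating block 1, 8, 1, 78 (period 4).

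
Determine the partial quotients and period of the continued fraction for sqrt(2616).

[51; (6, 1, 4, 3, 1, 7, 1, 3, 4, 1, 6, 102)]

Write x_i = (sqrt(2616) + m_i)/d_i with (m_0, d_0) = (0, 1). a_0 = floor(sqrt(2616)) = 51, since 51^2 = 2601 <= 2616 < 2704 = 52^2.
Iterate m_{i+1} = d_i*a_i - m_i, d_{i+1} = (2616 - m_{i+1}^2)/d_i, a_{i+1} = floor((a_0 + m_{i+1})/d_{i+1}):
  m_1 = 1*51 - 0 = 51, d_1 = (2616 - 51^2)/1 = 15/1 = 15, a_1 = floor((51 + 51)/15) = 6.
  m_2 = 15*6 - 51 = 39, d_2 = (2616 - 39^2)/15 = 1095/15 = 73, a_2 = floor((51 + 39)/73) = 1.
  m_3 = 73*1 - 39 = 34, d_3 = (2616 - 34^2)/73 = 1460/73 = 20, a_3 = floor((51 + 34)/20) = 4.
  m_4 = 20*4 - 34 = 46, d_4 = (2616 - 46^2)/20 = 500/20 = 25, a_4 = floor((51 + 46)/25) = 3.
  m_5 = 25*3 - 46 = 29, d_5 = (2616 - 29^2)/25 = 1775/25 = 71, a_5 = floor((51 + 29)/71) = 1.
  m_6 = 71*1 - 29 = 42, d_6 = (2616 - 42^2)/71 = 852/71 = 12, a_6 = floor((51 + 42)/12) = 7.
  m_7 = 12*7 - 42 = 42, d_7 = (2616 - 42^2)/12 = 852/12 = 71, a_7 = floor((51 + 42)/71) = 1.
  m_8 = 71*1 - 42 = 29, d_8 = (2616 - 29^2)/71 = 1775/71 = 25, a_8 = floor((51 + 29)/25) = 3.
  m_9 = 25*3 - 29 = 46, d_9 = (2616 - 46^2)/25 = 500/25 = 20, a_9 = floor((51 + 46)/20) = 4.
  m_10 = 20*4 - 46 = 34, d_10 = (2616 - 34^2)/20 = 1460/20 = 73, a_10 = floor((51 + 34)/73) = 1.
  m_11 = 73*1 - 34 = 39, d_11 = (2616 - 39^2)/73 = 1095/73 = 15, a_11 = floor((51 + 39)/15) = 6.
  m_12 = 15*6 - 39 = 51, d_12 = (2616 - 51^2)/15 = 15/15 = 1, a_12 = floor((51 + 51)/1) = 102.
  m_13 = 1*102 - 51 = 51, d_13 = (2616 - 51^2)/1 = 15/1 = 15: (m_13, d_13) = (m_1, d_1) = (51, 15), so from here the quotients repeat a_1, ..., a_12; the period length is 12.
Hence the expansion of sqrt(2616) is a_0 = 51 followed by the repeating block 6, 1, 4, 3, 1, 7, 1, 3, 4, 1, 6, 102 (period 12).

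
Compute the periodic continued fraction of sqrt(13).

Write x_i = (sqrt(13) + m_i)/d_i with (m_0, d_0) = (0, 1). a_0 = floor(sqrt(13)) = 3, since 3^2 = 9 <= 13 < 16 = 4^2.
Iterate m_{i+1} = d_i*a_i - m_i, d_{i+1} = (13 - m_{i+1}^2)/d_i, a_{i+1} = floor((a_0 + m_{i+1})/d_{i+1}):
  m_1 = 1*3 - 0 = 3, d_1 = (13 - 3^2)/1 = 4/1 = 4, a_1 = floor((3 + 3)/4) = 1.
  m_2 = 4*1 - 3 = 1, d_2 = (13 - 1^2)/4 = 12/4 = 3, a_2 = floor((3 + 1)/3) = 1.
  m_3 = 3*1 - 1 = 2, d_3 = (13 - 2^2)/3 = 9/3 = 3, a_3 = floor((3 + 2)/3) = 1.
  m_4 = 3*1 - 2 = 1, d_4 = (13 - 1^2)/3 = 12/3 = 4, a_4 = floor((3 + 1)/4) = 1.
  m_5 = 4*1 - 1 = 3, d_5 = (13 - 3^2)/4 = 4/4 = 1, a_5 = floor((3 + 3)/1) = 6.
  m_6 = 1*6 - 3 = 3, d_6 = (13 - 3^2)/1 = 4/1 = 4: (m_6, d_6) = (m_1, d_1) = (3, 4), so from here the quotients repeat a_1, ..., a_5; the period length is 5.
Hence the expansion of sqrt(13) is a_0 = 3 followed by the repeating block 1, 1, 1, 1, 6 (period 5).

[3; (1, 1, 1, 1, 6)]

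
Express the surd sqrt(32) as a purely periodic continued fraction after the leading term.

[5; (1, 1, 1, 10)]

Write x_i = (sqrt(32) + m_i)/d_i with (m_0, d_0) = (0, 1). a_0 = floor(sqrt(32)) = 5, since 5^2 = 25 <= 32 < 36 = 6^2.
Iterate m_{i+1} = d_i*a_i - m_i, d_{i+1} = (32 - m_{i+1}^2)/d_i, a_{i+1} = floor((a_0 + m_{i+1})/d_{i+1}):
  m_1 = 1*5 - 0 = 5, d_1 = (32 - 5^2)/1 = 7/1 = 7, a_1 = floor((5 + 5)/7) = 1.
  m_2 = 7*1 - 5 = 2, d_2 = (32 - 2^2)/7 = 28/7 = 4, a_2 = floor((5 + 2)/4) = 1.
  m_3 = 4*1 - 2 = 2, d_3 = (32 - 2^2)/4 = 28/4 = 7, a_3 = floor((5 + 2)/7) = 1.
  m_4 = 7*1 - 2 = 5, d_4 = (32 - 5^2)/7 = 7/7 = 1, a_4 = floor((5 + 5)/1) = 10.
  m_5 = 1*10 - 5 = 5, d_5 = (32 - 5^2)/1 = 7/1 = 7: (m_5, d_5) = (m_1, d_1) = (5, 7), so from here the quotients repeat a_1, ..., a_4; the period length is 4.
Hence the expansion of sqrt(32) is a_0 = 5 followed by the repeating block 1, 1, 1, 10 (period 4).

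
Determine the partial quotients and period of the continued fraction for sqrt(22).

Write x_i = (sqrt(22) + m_i)/d_i with (m_0, d_0) = (0, 1). a_0 = floor(sqrt(22)) = 4, since 4^2 = 16 <= 22 < 25 = 5^2.
Iterate m_{i+1} = d_i*a_i - m_i, d_{i+1} = (22 - m_{i+1}^2)/d_i, a_{i+1} = floor((a_0 + m_{i+1})/d_{i+1}):
  m_1 = 1*4 - 0 = 4, d_1 = (22 - 4^2)/1 = 6/1 = 6, a_1 = floor((4 + 4)/6) = 1.
  m_2 = 6*1 - 4 = 2, d_2 = (22 - 2^2)/6 = 18/6 = 3, a_2 = floor((4 + 2)/3) = 2.
  m_3 = 3*2 - 2 = 4, d_3 = (22 - 4^2)/3 = 6/3 = 2, a_3 = floor((4 + 4)/2) = 4.
  m_4 = 2*4 - 4 = 4, d_4 = (22 - 4^2)/2 = 6/2 = 3, a_4 = floor((4 + 4)/3) = 2.
  m_5 = 3*2 - 4 = 2, d_5 = (22 - 2^2)/3 = 18/3 = 6, a_5 = floor((4 + 2)/6) = 1.
  m_6 = 6*1 - 2 = 4, d_6 = (22 - 4^2)/6 = 6/6 = 1, a_6 = floor((4 + 4)/1) = 8.
  m_7 = 1*8 - 4 = 4, d_7 = (22 - 4^2)/1 = 6/1 = 6: (m_7, d_7) = (m_1, d_1) = (4, 6), so from here the quotients repeat a_1, ..., a_6; the period length is 6.
Hence the expansion of sqrt(22) is a_0 = 4 followed by the repeating block 1, 2, 4, 2, 1, 8 (period 6).

[4; (1, 2, 4, 2, 1, 8)]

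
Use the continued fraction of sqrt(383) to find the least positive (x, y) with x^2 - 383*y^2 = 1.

First expand sqrt(383) as a continued fraction. With x_i = (sqrt(383) + m_i)/d_i and (m_0, d_0) = (0, 1): a_0 = floor(sqrt(383)) = 19, since 19^2 = 361 <= 383 < 400 = 20^2.
Iterate m_{i+1} = d_i*a_i - m_i, d_{i+1} = (383 - m_{i+1}^2)/d_i, a_{i+1} = floor((a_0 + m_{i+1})/d_{i+1}):
  m_1 = 1*19 - 0 = 19, d_1 = (383 - 19^2)/1 = 22/1 = 22, a_1 = floor((19 + 19)/22) = 1.
  m_2 = 22*1 - 19 = 3, d_2 = (383 - 3^2)/22 = 374/22 = 17, a_2 = floor((19 + 3)/17) = 1.
  m_3 = 17*1 - 3 = 14, d_3 = (383 - 14^2)/17 = 187/17 = 11, a_3 = floor((19 + 14)/11) = 3.
  m_4 = 11*3 - 14 = 19, d_4 = (383 - 19^2)/11 = 22/11 = 2, a_4 = floor((19 + 19)/2) = 19.
  m_5 = 2*19 - 19 = 19, d_5 = (383 - 19^2)/2 = 22/2 = 11, a_5 = floor((19 + 19)/11) = 3.
  m_6 = 11*3 - 19 = 14, d_6 = (383 - 14^2)/11 = 187/11 = 17, a_6 = floor((19 + 14)/17) = 1.
  m_7 = 17*1 - 14 = 3, d_7 = (383 - 3^2)/17 = 374/17 = 22, a_7 = floor((19 + 3)/22) = 1.
  m_8 = 22*1 - 3 = 19, d_8 = (383 - 19^2)/22 = 22/22 = 1, a_8 = floor((19 + 19)/1) = 38.
  m_9 = 1*38 - 19 = 19, d_9 = (383 - 19^2)/1 = 22/1 = 22: (m_9, d_9) = (m_1, d_1) = (19, 22), so from here the quotients repeat a_1, ..., a_8; the period length is 8.
So sqrt(383) = [19; (1, 1, 3, 19, 3, 1, 1, 38)] with period length k = 8.
k is even, so the fundamental solution of x^2 - 383y^2 = 1 is (p_{k-1}, q_{k-1}) = (p_7, q_7); compute convergents through index 7.
Convergents (p_i = a_i*p_{i-1} + p_{i-2}, q_i = a_i*q_{i-1} + q_{i-2} with p_{-2}=0, p_{-1}=1, q_{-2}=1, q_{-1}=0):
  i=0: a_0=19, p_0 = 19*1 + 0 = 19, q_0 = 19*0 + 1 = 1.
  i=1: a_1=1, p_1 = 1*19 + 1 = 20, q_1 = 1*1 + 0 = 1.
  i=2: a_2=1, p_2 = 1*20 + 19 = 39, q_2 = 1*1 + 1 = 2.
  i=3: a_3=3, p_3 = 3*39 + 20 = 137, q_3 = 3*2 + 1 = 7.
  i=4: a_4=19, p_4 = 19*137 + 39 = 2642, q_4 = 19*7 + 2 = 135.
  i=5: a_5=3, p_5 = 3*2642 + 137 = 8063, q_5 = 3*135 + 7 = 412.
  i=6: a_6=1, p_6 = 1*8063 + 2642 = 10705, q_6 = 1*412 + 135 = 547.
  i=7: a_7=1, p_7 = 1*10705 + 8063 = 18768, q_7 = 1*547 + 412 = 959.
Check: 18768^2 - 383*959^2 = 352237824 - 352237823 = 1, so (x, y) = (18768, 959) solves the equation, and by the theorem it is the least positive solution.

(x, y) = (18768, 959)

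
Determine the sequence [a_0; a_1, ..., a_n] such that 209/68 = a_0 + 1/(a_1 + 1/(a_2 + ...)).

[3; 13, 1, 1, 2]

Run the Euclidean algorithm on 209 and 68; the successive quotients are the partial quotients a_0, a_1, ... (each step inverts the fractional part left over by the previous one):
  209 = 3*68 + 5, so a_0 = 3.
  68 = 13*5 + 3, so a_1 = 13.
  5 = 1*3 + 2, so a_2 = 1.
  3 = 1*2 + 1, so a_3 = 1.
  2 = 2*1 + 0, so a_4 = 2.
The remainder reaches 0 after 5 divisions, so the expansion has 5 partial quotients, read off in order.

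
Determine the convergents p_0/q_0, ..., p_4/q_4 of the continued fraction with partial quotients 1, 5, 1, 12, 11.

1/1, 6/5, 7/6, 90/77, 997/853

Using the convergent recurrence p_i = a_i*p_{i-1} + p_{i-2}, q_i = a_i*q_{i-1} + q_{i-2} with p_{-2}=0, p_{-1}=1, q_{-2}=1, q_{-1}=0:
  i=0: a_0=1, p_0 = 1*1 + 0 = 1, q_0 = 1*0 + 1 = 1.
  i=1: a_1=5, p_1 = 5*1 + 1 = 6, q_1 = 5*1 + 0 = 5.
  i=2: a_2=1, p_2 = 1*6 + 1 = 7, q_2 = 1*5 + 1 = 6.
  i=3: a_3=12, p_3 = 12*7 + 6 = 90, q_3 = 12*6 + 5 = 77.
  i=4: a_4=11, p_4 = 11*90 + 7 = 997, q_4 = 11*77 + 6 = 853.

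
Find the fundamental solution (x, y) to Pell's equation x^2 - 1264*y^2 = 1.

First expand sqrt(1264) as a continued fraction. With x_i = (sqrt(1264) + m_i)/d_i and (m_0, d_0) = (0, 1): a_0 = floor(sqrt(1264)) = 35, since 35^2 = 1225 <= 1264 < 1296 = 36^2.
Iterate m_{i+1} = d_i*a_i - m_i, d_{i+1} = (1264 - m_{i+1}^2)/d_i, a_{i+1} = floor((a_0 + m_{i+1})/d_{i+1}):
  m_1 = 1*35 - 0 = 35, d_1 = (1264 - 35^2)/1 = 39/1 = 39, a_1 = floor((35 + 35)/39) = 1.
  m_2 = 39*1 - 35 = 4, d_2 = (1264 - 4^2)/39 = 1248/39 = 32, a_2 = floor((35 + 4)/32) = 1.
  m_3 = 32*1 - 4 = 28, d_3 = (1264 - 28^2)/32 = 480/32 = 15, a_3 = floor((35 + 28)/15) = 4.
  m_4 = 15*4 - 28 = 32, d_4 = (1264 - 32^2)/15 = 240/15 = 16, a_4 = floor((35 + 32)/16) = 4.
  m_5 = 16*4 - 32 = 32, d_5 = (1264 - 32^2)/16 = 240/16 = 15, a_5 = floor((35 + 32)/15) = 4.
  m_6 = 15*4 - 32 = 28, d_6 = (1264 - 28^2)/15 = 480/15 = 32, a_6 = floor((35 + 28)/32) = 1.
  m_7 = 32*1 - 28 = 4, d_7 = (1264 - 4^2)/32 = 1248/32 = 39, a_7 = floor((35 + 4)/39) = 1.
  m_8 = 39*1 - 4 = 35, d_8 = (1264 - 35^2)/39 = 39/39 = 1, a_8 = floor((35 + 35)/1) = 70.
  m_9 = 1*70 - 35 = 35, d_9 = (1264 - 35^2)/1 = 39/1 = 39: (m_9, d_9) = (m_1, d_1) = (35, 39), so from here the quotients repeat a_1, ..., a_8; the period length is 8.
So sqrt(1264) = [35; (1, 1, 4, 4, 4, 1, 1, 70)] with period length k = 8.
k is even, so the fundamental solution of x^2 - 1264y^2 = 1 is (p_{k-1}, q_{k-1}) = (p_7, q_7); compute convergents through index 7.
Convergents (p_i = a_i*p_{i-1} + p_{i-2}, q_i = a_i*q_{i-1} + q_{i-2} with p_{-2}=0, p_{-1}=1, q_{-2}=1, q_{-1}=0):
  i=0: a_0=35, p_0 = 35*1 + 0 = 35, q_0 = 35*0 + 1 = 1.
  i=1: a_1=1, p_1 = 1*35 + 1 = 36, q_1 = 1*1 + 0 = 1.
  i=2: a_2=1, p_2 = 1*36 + 35 = 71, q_2 = 1*1 + 1 = 2.
  i=3: a_3=4, p_3 = 4*71 + 36 = 320, q_3 = 4*2 + 1 = 9.
  i=4: a_4=4, p_4 = 4*320 + 71 = 1351, q_4 = 4*9 + 2 = 38.
  i=5: a_5=4, p_5 = 4*1351 + 320 = 5724, q_5 = 4*38 + 9 = 161.
  i=6: a_6=1, p_6 = 1*5724 + 1351 = 7075, q_6 = 1*161 + 38 = 199.
  i=7: a_7=1, p_7 = 1*7075 + 5724 = 12799, q_7 = 1*199 + 161 = 360.
Check: 12799^2 - 1264*360^2 = 163814401 - 163814400 = 1, so (x, y) = (12799, 360) solves the equation, and by the theorem it is the least positive solution.

(x, y) = (12799, 360)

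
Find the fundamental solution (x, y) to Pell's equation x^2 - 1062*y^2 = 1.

First expand sqrt(1062) as a continued fraction. With x_i = (sqrt(1062) + m_i)/d_i and (m_0, d_0) = (0, 1): a_0 = floor(sqrt(1062)) = 32, since 32^2 = 1024 <= 1062 < 1089 = 33^2.
Iterate m_{i+1} = d_i*a_i - m_i, d_{i+1} = (1062 - m_{i+1}^2)/d_i, a_{i+1} = floor((a_0 + m_{i+1})/d_{i+1}):
  m_1 = 1*32 - 0 = 32, d_1 = (1062 - 32^2)/1 = 38/1 = 38, a_1 = floor((32 + 32)/38) = 1.
  m_2 = 38*1 - 32 = 6, d_2 = (1062 - 6^2)/38 = 1026/38 = 27, a_2 = floor((32 + 6)/27) = 1.
  m_3 = 27*1 - 6 = 21, d_3 = (1062 - 21^2)/27 = 621/27 = 23, a_3 = floor((32 + 21)/23) = 2.
  m_4 = 23*2 - 21 = 25, d_4 = (1062 - 25^2)/23 = 437/23 = 19, a_4 = floor((32 + 25)/19) = 3.
  m_5 = 19*3 - 25 = 32, d_5 = (1062 - 32^2)/19 = 38/19 = 2, a_5 = floor((32 + 32)/2) = 32.
  m_6 = 2*32 - 32 = 32, d_6 = (1062 - 32^2)/2 = 38/2 = 19, a_6 = floor((32 + 32)/19) = 3.
  m_7 = 19*3 - 32 = 25, d_7 = (1062 - 25^2)/19 = 437/19 = 23, a_7 = floor((32 + 25)/23) = 2.
  m_8 = 23*2 - 25 = 21, d_8 = (1062 - 21^2)/23 = 621/23 = 27, a_8 = floor((32 + 21)/27) = 1.
  m_9 = 27*1 - 21 = 6, d_9 = (1062 - 6^2)/27 = 1026/27 = 38, a_9 = floor((32 + 6)/38) = 1.
  m_10 = 38*1 - 6 = 32, d_10 = (1062 - 32^2)/38 = 38/38 = 1, a_10 = floor((32 + 32)/1) = 64.
  m_11 = 1*64 - 32 = 32, d_11 = (1062 - 32^2)/1 = 38/1 = 38: (m_11, d_11) = (m_1, d_1) = (32, 38), so from here the quotients repeat a_1, ..., a_10; the period length is 10.
So sqrt(1062) = [32; (1, 1, 2, 3, 32, 3, 2, 1, 1, 64)] with period length k = 10.
k is even, so the fundamental solution of x^2 - 1062y^2 = 1 is (p_{k-1}, q_{k-1}) = (p_9, q_9); compute convergents through index 9.
Convergents (p_i = a_i*p_{i-1} + p_{i-2}, q_i = a_i*q_{i-1} + q_{i-2} with p_{-2}=0, p_{-1}=1, q_{-2}=1, q_{-1}=0):
  i=0: a_0=32, p_0 = 32*1 + 0 = 32, q_0 = 32*0 + 1 = 1.
  i=1: a_1=1, p_1 = 1*32 + 1 = 33, q_1 = 1*1 + 0 = 1.
  i=2: a_2=1, p_2 = 1*33 + 32 = 65, q_2 = 1*1 + 1 = 2.
  i=3: a_3=2, p_3 = 2*65 + 33 = 163, q_3 = 2*2 + 1 = 5.
  i=4: a_4=3, p_4 = 3*163 + 65 = 554, q_4 = 3*5 + 2 = 17.
  i=5: a_5=32, p_5 = 32*554 + 163 = 17891, q_5 = 32*17 + 5 = 549.
  i=6: a_6=3, p_6 = 3*17891 + 554 = 54227, q_6 = 3*549 + 17 = 1664.
  i=7: a_7=2, p_7 = 2*54227 + 17891 = 126345, q_7 = 2*1664 + 549 = 3877.
  i=8: a_8=1, p_8 = 1*126345 + 54227 = 180572, q_8 = 1*3877 + 1664 = 5541.
  i=9: a_9=1, p_9 = 1*180572 + 126345 = 306917, q_9 = 1*5541 + 3877 = 9418.
Check: 306917^2 - 1062*9418^2 = 94198044889 - 94198044888 = 1, so (x, y) = (306917, 9418) solves the equation, and by the theorem it is the least positive solution.

(x, y) = (306917, 9418)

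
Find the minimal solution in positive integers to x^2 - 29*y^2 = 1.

First expand sqrt(29) as a continued fraction. With x_i = (sqrt(29) + m_i)/d_i and (m_0, d_0) = (0, 1): a_0 = floor(sqrt(29)) = 5, since 5^2 = 25 <= 29 < 36 = 6^2.
Iterate m_{i+1} = d_i*a_i - m_i, d_{i+1} = (29 - m_{i+1}^2)/d_i, a_{i+1} = floor((a_0 + m_{i+1})/d_{i+1}):
  m_1 = 1*5 - 0 = 5, d_1 = (29 - 5^2)/1 = 4/1 = 4, a_1 = floor((5 + 5)/4) = 2.
  m_2 = 4*2 - 5 = 3, d_2 = (29 - 3^2)/4 = 20/4 = 5, a_2 = floor((5 + 3)/5) = 1.
  m_3 = 5*1 - 3 = 2, d_3 = (29 - 2^2)/5 = 25/5 = 5, a_3 = floor((5 + 2)/5) = 1.
  m_4 = 5*1 - 2 = 3, d_4 = (29 - 3^2)/5 = 20/5 = 4, a_4 = floor((5 + 3)/4) = 2.
  m_5 = 4*2 - 3 = 5, d_5 = (29 - 5^2)/4 = 4/4 = 1, a_5 = floor((5 + 5)/1) = 10.
  m_6 = 1*10 - 5 = 5, d_6 = (29 - 5^2)/1 = 4/1 = 4: (m_6, d_6) = (m_1, d_1) = (5, 4), so from here the quotients repeat a_1, ..., a_5; the period length is 5.
So sqrt(29) = [5; (2, 1, 1, 2, 10)] with period length k = 5.
k is odd, so (p_{k-1}, q_{k-1}) only solves x^2 - 29y^2 = -1 and the fundamental solution of x^2 - 29y^2 = 1 is (p_{2k-1}, q_{2k-1}) = (p_9, q_9); compute convergents through index 9, running through the period twice.
Convergents (p_i = a_i*p_{i-1} + p_{i-2}, q_i = a_i*q_{i-1} + q_{i-2} with p_{-2}=0, p_{-1}=1, q_{-2}=1, q_{-1}=0):
  i=0: a_0=5, p_0 = 5*1 + 0 = 5, q_0 = 5*0 + 1 = 1.
  i=1: a_1=2, p_1 = 2*5 + 1 = 11, q_1 = 2*1 + 0 = 2.
  i=2: a_2=1, p_2 = 1*11 + 5 = 16, q_2 = 1*2 + 1 = 3.
  i=3: a_3=1, p_3 = 1*16 + 11 = 27, q_3 = 1*3 + 2 = 5.
  i=4: a_4=2, p_4 = 2*27 + 16 = 70, q_4 = 2*5 + 3 = 13.
  i=5: a_5=10, p_5 = 10*70 + 27 = 727, q_5 = 10*13 + 5 = 135.
  i=6: a_6=2, p_6 = 2*727 + 70 = 1524, q_6 = 2*135 + 13 = 283.
  i=7: a_7=1, p_7 = 1*1524 + 727 = 2251, q_7 = 1*283 + 135 = 418.
  i=8: a_8=1, p_8 = 1*2251 + 1524 = 3775, q_8 = 1*418 + 283 = 701.
  i=9: a_9=2, p_9 = 2*3775 + 2251 = 9801, q_9 = 2*701 + 418 = 1820.
Indeed p_4^2 - 29*q_4^2 = 4900 - 4901 = -1, not +1.
Check: 9801^2 - 29*1820^2 = 96059601 - 96059600 = 1, so (x, y) = (9801, 1820) solves the equation, and by the theorem it is the least positive solution.

(x, y) = (9801, 1820)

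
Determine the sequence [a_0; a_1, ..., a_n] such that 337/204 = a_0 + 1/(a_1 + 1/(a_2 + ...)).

[1; 1, 1, 1, 6, 1, 8]

Run the Euclidean algorithm on 337 and 204; the successive quotients are the partial quotients a_0, a_1, ... (each step inverts the fractional part left over by the previous one):
  337 = 1*204 + 133, so a_0 = 1.
  204 = 1*133 + 71, so a_1 = 1.
  133 = 1*71 + 62, so a_2 = 1.
  71 = 1*62 + 9, so a_3 = 1.
  62 = 6*9 + 8, so a_4 = 6.
  9 = 1*8 + 1, so a_5 = 1.
  8 = 8*1 + 0, so a_6 = 8.
The remainder reaches 0 after 7 divisions, so the expansion has 7 partial quotients, read off in order.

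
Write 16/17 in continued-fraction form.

[0; 1, 16]

Run the Euclidean algorithm on 16 and 17; the successive quotients are the partial quotients a_0, a_1, ... (each step inverts the fractional part left over by the previous one):
  16 = 0*17 + 16, so a_0 = 0.
  17 = 1*16 + 1, so a_1 = 1.
  16 = 16*1 + 0, so a_2 = 16.
The remainder reaches 0 after 3 divisions, so the expansion has 3 partial quotients, read off in order.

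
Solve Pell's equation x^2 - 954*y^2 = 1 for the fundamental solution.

First expand sqrt(954) as a continued fraction. With x_i = (sqrt(954) + m_i)/d_i and (m_0, d_0) = (0, 1): a_0 = floor(sqrt(954)) = 30, since 30^2 = 900 <= 954 < 961 = 31^2.
Iterate m_{i+1} = d_i*a_i - m_i, d_{i+1} = (954 - m_{i+1}^2)/d_i, a_{i+1} = floor((a_0 + m_{i+1})/d_{i+1}):
  m_1 = 1*30 - 0 = 30, d_1 = (954 - 30^2)/1 = 54/1 = 54, a_1 = floor((30 + 30)/54) = 1.
  m_2 = 54*1 - 30 = 24, d_2 = (954 - 24^2)/54 = 378/54 = 7, a_2 = floor((30 + 24)/7) = 7.
  m_3 = 7*7 - 24 = 25, d_3 = (954 - 25^2)/7 = 329/7 = 47, a_3 = floor((30 + 25)/47) = 1.
  m_4 = 47*1 - 25 = 22, d_4 = (954 - 22^2)/47 = 470/47 = 10, a_4 = floor((30 + 22)/10) = 5.
  m_5 = 10*5 - 22 = 28, d_5 = (954 - 28^2)/10 = 170/10 = 17, a_5 = floor((30 + 28)/17) = 3.
  m_6 = 17*3 - 28 = 23, d_6 = (954 - 23^2)/17 = 425/17 = 25, a_6 = floor((30 + 23)/25) = 2.
  m_7 = 25*2 - 23 = 27, d_7 = (954 - 27^2)/25 = 225/25 = 9, a_7 = floor((30 + 27)/9) = 6.
  m_8 = 9*6 - 27 = 27, d_8 = (954 - 27^2)/9 = 225/9 = 25, a_8 = floor((30 + 27)/25) = 2.
  m_9 = 25*2 - 27 = 23, d_9 = (954 - 23^2)/25 = 425/25 = 17, a_9 = floor((30 + 23)/17) = 3.
  m_10 = 17*3 - 23 = 28, d_10 = (954 - 28^2)/17 = 170/17 = 10, a_10 = floor((30 + 28)/10) = 5.
  m_11 = 10*5 - 28 = 22, d_11 = (954 - 22^2)/10 = 470/10 = 47, a_11 = floor((30 + 22)/47) = 1.
  m_12 = 47*1 - 22 = 25, d_12 = (954 - 25^2)/47 = 329/47 = 7, a_12 = floor((30 + 25)/7) = 7.
  m_13 = 7*7 - 25 = 24, d_13 = (954 - 24^2)/7 = 378/7 = 54, a_13 = floor((30 + 24)/54) = 1.
  m_14 = 54*1 - 24 = 30, d_14 = (954 - 30^2)/54 = 54/54 = 1, a_14 = floor((30 + 30)/1) = 60.
  m_15 = 1*60 - 30 = 30, d_15 = (954 - 30^2)/1 = 54/1 = 54: (m_15, d_15) = (m_1, d_1) = (30, 54), so from here the quotients repeat a_1, ..., a_14; the period length is 14.
So sqrt(954) = [30; (1, 7, 1, 5, 3, 2, 6, 2, 3, 5, 1, 7, 1, 60)] with period length k = 14.
k is even, so the fundamental solution of x^2 - 954y^2 = 1 is (p_{k-1}, q_{k-1}) = (p_13, q_13); compute convergents through index 13.
Convergents (p_i = a_i*p_{i-1} + p_{i-2}, q_i = a_i*q_{i-1} + q_{i-2} with p_{-2}=0, p_{-1}=1, q_{-2}=1, q_{-1}=0):
  i=0: a_0=30, p_0 = 30*1 + 0 = 30, q_0 = 30*0 + 1 = 1.
  i=1: a_1=1, p_1 = 1*30 + 1 = 31, q_1 = 1*1 + 0 = 1.
  i=2: a_2=7, p_2 = 7*31 + 30 = 247, q_2 = 7*1 + 1 = 8.
  i=3: a_3=1, p_3 = 1*247 + 31 = 278, q_3 = 1*8 + 1 = 9.
  i=4: a_4=5, p_4 = 5*278 + 247 = 1637, q_4 = 5*9 + 8 = 53.
  i=5: a_5=3, p_5 = 3*1637 + 278 = 5189, q_5 = 3*53 + 9 = 168.
  i=6: a_6=2, p_6 = 2*5189 + 1637 = 12015, q_6 = 2*168 + 53 = 389.
  i=7: a_7=6, p_7 = 6*12015 + 5189 = 77279, q_7 = 6*389 + 168 = 2502.
  i=8: a_8=2, p_8 = 2*77279 + 12015 = 166573, q_8 = 2*2502 + 389 = 5393.
  i=9: a_9=3, p_9 = 3*166573 + 77279 = 576998, q_9 = 3*5393 + 2502 = 18681.
  i=10: a_10=5, p_10 = 5*576998 + 166573 = 3051563, q_10 = 5*18681 + 5393 = 98798.
  i=11: a_11=1, p_11 = 1*3051563 + 576998 = 3628561, q_11 = 1*98798 + 18681 = 117479.
  i=12: a_12=7, p_12 = 7*3628561 + 3051563 = 28451490, q_12 = 7*117479 + 98798 = 921151.
  i=13: a_13=1, p_13 = 1*28451490 + 3628561 = 32080051, q_13 = 1*921151 + 117479 = 1038630.
Check: 32080051^2 - 954*1038630^2 = 1029129672162601 - 1029129672162600 = 1, so (x, y) = (32080051, 1038630) solves the equation, and by the theorem it is the least positive solution.

(x, y) = (32080051, 1038630)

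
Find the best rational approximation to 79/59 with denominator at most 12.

Expand x = 79/59 as a continued fraction with the Euclidean algorithm:
  79 = 1*59 + 20, so a_0 = 1.
  59 = 2*20 + 19, so a_1 = 2.
  20 = 1*19 + 1, so a_2 = 1.
  19 = 19*1 + 0, so a_3 = 19.
so x = [1; 2, 1, 19].
Convergents (p_i = a_i*p_{i-1} + p_{i-2}, q_i = a_i*q_{i-1} + q_{i-2} with p_{-2}=0, p_{-1}=1, q_{-2}=1, q_{-1}=0), until the denominator exceeds 12:
  i=0: a_0=1, p_0 = 1*1 + 0 = 1, q_0 = 1*0 + 1 = 1.
  i=1: a_1=2, p_1 = 2*1 + 1 = 3, q_1 = 2*1 + 0 = 2.
  i=2: a_2=1, p_2 = 1*3 + 1 = 4, q_2 = 1*2 + 1 = 3.
  i=3: a_3=19, p_3 = 19*4 + 3 = 79, q_3 = 19*3 + 2 = 59.
q_3 = 59 > 12, so the last convergent with denominator <= 12 is p_2/q_2 = 4/3.
The closest fraction with denominator <= 12 is either p_2/q_2 or the intermediate fraction (k*p_2 + p_1)/(k*q_2 + q_1) with the largest k >= 1 whose denominator stays <= 12; these approach x as k grows, and every other convergent or intermediate fraction in range is farther away.
Largest k: floor((12 - q_1)/q_2) = floor((12 - 2)/3) = 3.
That gives (3*4 + 3)/(3*3 + 2) = 15/11.
Compare the errors: |x - 4/3| = |79*3 - 4*59|/(59*3) = 1/177, and |x - 15/11| = |79*11 - 15*59|/(59*11) = 16/649.
Cross-multiplying, 1*649 = 649 < 2832 = 16*177, so 1/177 is smaller: the convergent 4/3 is closer to x than 15/11.

4/3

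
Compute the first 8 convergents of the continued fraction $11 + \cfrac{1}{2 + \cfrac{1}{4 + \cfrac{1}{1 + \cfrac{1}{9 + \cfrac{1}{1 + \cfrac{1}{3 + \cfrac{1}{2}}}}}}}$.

Using the convergent recurrence p_i = a_i*p_{i-1} + p_{i-2}, q_i = a_i*q_{i-1} + q_{i-2} with p_{-2}=0, p_{-1}=1, q_{-2}=1, q_{-1}=0:
  i=0: a_0=11, p_0 = 11*1 + 0 = 11, q_0 = 11*0 + 1 = 1.
  i=1: a_1=2, p_1 = 2*11 + 1 = 23, q_1 = 2*1 + 0 = 2.
  i=2: a_2=4, p_2 = 4*23 + 11 = 103, q_2 = 4*2 + 1 = 9.
  i=3: a_3=1, p_3 = 1*103 + 23 = 126, q_3 = 1*9 + 2 = 11.
  i=4: a_4=9, p_4 = 9*126 + 103 = 1237, q_4 = 9*11 + 9 = 108.
  i=5: a_5=1, p_5 = 1*1237 + 126 = 1363, q_5 = 1*108 + 11 = 119.
  i=6: a_6=3, p_6 = 3*1363 + 1237 = 5326, q_6 = 3*119 + 108 = 465.
  i=7: a_7=2, p_7 = 2*5326 + 1363 = 12015, q_7 = 2*465 + 119 = 1049.

11/1, 23/2, 103/9, 126/11, 1237/108, 1363/119, 5326/465, 12015/1049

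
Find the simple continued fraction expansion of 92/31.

Run the Euclidean algorithm on 92 and 31; the successive quotients are the partial quotients a_0, a_1, ... (each step inverts the fractional part left over by the previous one):
  92 = 2*31 + 30, so a_0 = 2.
  31 = 1*30 + 1, so a_1 = 1.
  30 = 30*1 + 0, so a_2 = 30.
The remainder reaches 0 after 3 divisions, so the expansion has 3 partial quotients, read off in order.

[2; 1, 30]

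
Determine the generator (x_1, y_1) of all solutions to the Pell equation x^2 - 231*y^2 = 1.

(x, y) = (76, 5)

First expand sqrt(231) as a continued fraction. With x_i = (sqrt(231) + m_i)/d_i and (m_0, d_0) = (0, 1): a_0 = floor(sqrt(231)) = 15, since 15^2 = 225 <= 231 < 256 = 16^2.
Iterate m_{i+1} = d_i*a_i - m_i, d_{i+1} = (231 - m_{i+1}^2)/d_i, a_{i+1} = floor((a_0 + m_{i+1})/d_{i+1}):
  m_1 = 1*15 - 0 = 15, d_1 = (231 - 15^2)/1 = 6/1 = 6, a_1 = floor((15 + 15)/6) = 5.
  m_2 = 6*5 - 15 = 15, d_2 = (231 - 15^2)/6 = 6/6 = 1, a_2 = floor((15 + 15)/1) = 30.
  m_3 = 1*30 - 15 = 15, d_3 = (231 - 15^2)/1 = 6/1 = 6: (m_3, d_3) = (m_1, d_1) = (15, 6), so from here the quotients repeat a_1, a_2; the period length is 2.
So sqrt(231) = [15; (5, 30)] with period length k = 2.
k is even, so the fundamental solution of x^2 - 231y^2 = 1 is (p_{k-1}, q_{k-1}) = (p_1, q_1); compute convergents through index 1.
Convergents (p_i = a_i*p_{i-1} + p_{i-2}, q_i = a_i*q_{i-1} + q_{i-2} with p_{-2}=0, p_{-1}=1, q_{-2}=1, q_{-1}=0):
  i=0: a_0=15, p_0 = 15*1 + 0 = 15, q_0 = 15*0 + 1 = 1.
  i=1: a_1=5, p_1 = 5*15 + 1 = 76, q_1 = 5*1 + 0 = 5.
Check: 76^2 - 231*5^2 = 5776 - 5775 = 1, so (x, y) = (76, 5) solves the equation, and by the theorem it is the least positive solution.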